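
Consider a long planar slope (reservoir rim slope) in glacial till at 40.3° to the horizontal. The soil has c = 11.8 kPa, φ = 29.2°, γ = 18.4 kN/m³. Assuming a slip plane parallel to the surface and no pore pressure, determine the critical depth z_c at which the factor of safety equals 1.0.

z_c = 3.81 m

Setting FS = 1.00 in FS = [c + γz cos²β tanφ] / [γz sinβ cosβ] and solving for z:
z = c / [γ cosβ (FS·sinβ − cosβ·tanφ)]
  = 11.8 / [18.4·cos40.3°·(1.00·sin40.3° − cos40.3°·tan29.2°)]
  = 11.8 / [18.4·0.7627·(1.00·0.6468 − 0.7627·0.5589)]
  = 11.8 / 3.0950 = 3.813 m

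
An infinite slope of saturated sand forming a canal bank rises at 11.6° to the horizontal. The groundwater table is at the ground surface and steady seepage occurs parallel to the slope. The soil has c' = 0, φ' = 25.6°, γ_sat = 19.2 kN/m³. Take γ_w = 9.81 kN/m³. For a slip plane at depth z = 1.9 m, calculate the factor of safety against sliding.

FS = 1.14

With seepage parallel to the slope and the water table at the surface, the effective normal stress on the slip plane uses the buoyant unit weight γ' = γ_sat − γ_w while the driving shear stress uses γ_sat:
FS = [c' + γ' z cos²β tanφ'] / [γ_sat z sinβ cosβ]
(For c' = 0 this reduces to FS = (γ'/γ_sat)·tanφ'/tanβ.)
γ' = 19.2 − 9.81 = 9.39 kN/m³
Numerator = 0.0 + 9.39·1.9·cos²11.6°·tan25.6° = 0.0 + 9.39·1.9·0.9596·0.4791 = 8.202 kPa
Denominator = 19.2·1.9·sin11.6°·cos11.6° = 19.2·1.9·0.2011·0.9796 = 7.186 kPa
FS = 8.202 / 7.186 = 1.142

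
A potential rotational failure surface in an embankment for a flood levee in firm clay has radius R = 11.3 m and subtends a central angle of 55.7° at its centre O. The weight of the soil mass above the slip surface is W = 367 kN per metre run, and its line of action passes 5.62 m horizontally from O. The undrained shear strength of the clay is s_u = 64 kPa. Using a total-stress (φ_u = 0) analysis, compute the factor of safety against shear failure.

Taking moments about the centre O, the resisting moment is provided by the undrained shear strength acting along the arc:
Arc length L_a = R·θ = 11.3·(55.7°·π/180) = 11.3·0.9721 = 10.99 m
M_R = s_u·L_a·R = 64·10.99·11.3 = 7944.6 kN·m/m
M_D = W·d = 367·5.62 = 2062.5 kN·m/m
FS = M_R / M_D = 7944.6 / 2062.5 = 3.852

FS = 3.85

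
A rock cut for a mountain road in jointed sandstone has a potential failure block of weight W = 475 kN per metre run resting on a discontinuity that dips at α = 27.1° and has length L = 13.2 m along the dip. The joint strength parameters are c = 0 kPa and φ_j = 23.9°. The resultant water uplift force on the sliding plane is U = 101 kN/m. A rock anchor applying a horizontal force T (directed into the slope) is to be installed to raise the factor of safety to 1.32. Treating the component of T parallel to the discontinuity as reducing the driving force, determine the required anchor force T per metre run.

T = 104 kN/m

Resolving forces along and normal to the sliding plane, with the horizontal anchor force T adding T·sinα to the effective normal force and T·cosα acting up the plane against the driving force:
FS = [cL + (W cosα − U + T sinα) tanφ_j] / [W sinα − T cosα]
Without the anchor: N' = 321.9 kN/m, driving T_d = 216.4 kN/m, resisting R = 0·13.2 + 321.9·tan23.9° = 142.6 kN/m, FS = 0.66.
Setting FS = 1.32 and solving for T:
1.32·(216.4 − T cos27.1°) = 142.6 + T sin27.1°·tan23.9°
T·(sin27.1°·tan23.9° + 1.32·cos27.1°) = 1.32·216.4 − 142.6
T·(0.4555·0.4431 + 1.32·0.8902) = 285.6 − 142.6 = 143.0
T·1.3770 = 143.0
T = 103.9 kN/m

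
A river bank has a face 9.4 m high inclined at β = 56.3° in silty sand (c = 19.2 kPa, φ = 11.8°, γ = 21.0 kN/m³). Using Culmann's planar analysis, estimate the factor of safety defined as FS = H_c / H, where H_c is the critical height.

FS = 1.10

H_c = (4c/γ) · sinβ cosφ / [1 − cos(β − φ)]
    = (4·19.2/21.0) · sin56.3°·cos11.8° / [1 − cos44.5°]
    = 3.657 · 0.8144 / 0.2867 = 10.39 m
FS = H_c / H = 10.39 / 9.4 = 1.105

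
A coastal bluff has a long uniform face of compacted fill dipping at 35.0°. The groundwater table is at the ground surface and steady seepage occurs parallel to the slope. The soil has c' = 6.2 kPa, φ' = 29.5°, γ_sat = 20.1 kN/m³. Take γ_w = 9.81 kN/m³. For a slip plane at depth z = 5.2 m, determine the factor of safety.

FS = 0.54

With seepage parallel to the slope and the water table at the surface, the effective normal stress on the slip plane uses the buoyant unit weight γ' = γ_sat − γ_w while the driving shear stress uses γ_sat:
FS = [c' + γ' z cos²β tanφ'] / [γ_sat z sinβ cosβ]
γ' = 20.1 − 9.81 = 10.29 kN/m³
Numerator = 6.2 + 10.29·5.2·cos²35.0°·tan29.5° = 6.2 + 10.29·5.2·0.6710·0.5658 = 26.514 kPa
Denominator = 20.1·5.2·sin35.0°·cos35.0° = 20.1·5.2·0.5736·0.8192 = 49.108 kPa
FS = 26.514 / 49.108 = 0.540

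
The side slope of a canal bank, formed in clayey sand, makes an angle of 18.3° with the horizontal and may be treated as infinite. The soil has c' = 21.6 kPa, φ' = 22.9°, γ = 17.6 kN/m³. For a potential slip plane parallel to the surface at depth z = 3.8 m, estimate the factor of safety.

FS = 2.36

For an infinite slope with a slip plane parallel to the surface (no pore pressure): FS = [c' + γz cos²β tanφ'] / [γz sinβ cosβ].
γz = 17.6·3.8 = 66.88 kN/m²
Numerator = 21.6 + 66.88·cos²18.3°·tan22.9° = 21.6 + 66.88·0.9014·0.4224 = 47.066 kPa
Denominator = 66.88·sin18.3°·cos18.3° = 66.88·0.3140·0.9494 = 19.938 kPa
FS = 47.066 / 19.938 = 2.361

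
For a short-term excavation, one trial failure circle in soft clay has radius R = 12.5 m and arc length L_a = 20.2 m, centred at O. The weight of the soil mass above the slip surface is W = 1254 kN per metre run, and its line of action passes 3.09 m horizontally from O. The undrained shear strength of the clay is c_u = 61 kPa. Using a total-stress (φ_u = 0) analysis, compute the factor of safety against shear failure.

FS = 3.97

Taking moments about the centre O, the resisting moment is provided by the undrained shear strength acting along the arc:
M_R = c_u·L_a·R = 61·20.20·12.5 = 15402.5 kN·m/m
M_D = W·d = 1254·3.09 = 3874.9 kN·m/m
FS = M_R / M_D = 15402.5 / 3874.9 = 3.975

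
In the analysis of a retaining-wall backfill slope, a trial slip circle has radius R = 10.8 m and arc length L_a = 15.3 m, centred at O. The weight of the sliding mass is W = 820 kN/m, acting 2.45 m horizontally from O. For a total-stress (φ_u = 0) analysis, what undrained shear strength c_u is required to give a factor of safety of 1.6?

c_u = 19.5 kPa

FS = c_u·L_a·R / (W·d), so c_u = FS·W·d / (L_a·R).
c_u = 1.6·820·2.45 / (15.30·10.8) = 3214.4 / 165.24 = 19.45 kPa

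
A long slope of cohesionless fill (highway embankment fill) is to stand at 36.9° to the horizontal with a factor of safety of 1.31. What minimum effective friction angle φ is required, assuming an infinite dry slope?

FS = tanφ/tanβ ⇒ tanφ = FS · tanβ = 1.31 · tan36.9° = 0.9836
φ = arctan(0.9836) = 44.53°

φ = 44.5°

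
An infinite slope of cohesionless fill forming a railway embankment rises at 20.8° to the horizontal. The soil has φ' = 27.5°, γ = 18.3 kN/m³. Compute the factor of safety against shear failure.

FS = 1.37

For a dry cohesionless infinite slope the factor of safety is FS = tanφ' / tanβ.
FS = tan27.5° / tan20.8° = 0.5206 / 0.3799 = 1.370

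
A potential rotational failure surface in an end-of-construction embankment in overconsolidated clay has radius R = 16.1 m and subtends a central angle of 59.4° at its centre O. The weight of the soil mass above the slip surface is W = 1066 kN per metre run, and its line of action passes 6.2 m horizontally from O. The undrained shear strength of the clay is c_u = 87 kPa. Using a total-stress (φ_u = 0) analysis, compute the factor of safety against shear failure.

Taking moments about the centre O, the resisting moment is provided by the undrained shear strength acting along the arc:
Arc length L_a = R·θ = 16.1·(59.4°·π/180) = 16.1·1.0367 = 16.69 m
M_R = c_u·L_a·R = 87·16.69·16.1 = 23379.5 kN·m/m
M_D = W·d = 1066·6.2 = 6609.2 kN·m/m
FS = M_R / M_D = 23379.5 / 6609.2 = 3.537

FS = 3.54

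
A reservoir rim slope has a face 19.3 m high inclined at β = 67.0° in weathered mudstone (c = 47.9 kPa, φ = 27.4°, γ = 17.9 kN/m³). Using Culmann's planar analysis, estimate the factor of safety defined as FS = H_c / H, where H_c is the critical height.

H_c = (4c/γ) · sinβ cosφ / [1 − cos(β − φ)]
    = (4·47.9/17.9) · sin67.0°·cos27.4° / [1 − cos39.6°]
    = 10.704 · 0.8172 / 0.2295 = 38.12 m
FS = H_c / H = 38.12 / 19.3 = 1.975

FS = 1.98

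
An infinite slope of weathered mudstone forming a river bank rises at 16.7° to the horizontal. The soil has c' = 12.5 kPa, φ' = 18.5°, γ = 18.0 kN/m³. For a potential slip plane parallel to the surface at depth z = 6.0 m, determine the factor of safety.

FS = 1.54

For an infinite slope with a slip plane parallel to the surface (no pore pressure): FS = [c' + γz cos²β tanφ'] / [γz sinβ cosβ].
γz = 18.0·6.0 = 108.00 kN/m²
Numerator = 12.5 + 108.00·cos²16.7°·tan18.5° = 12.5 + 108.00·0.9174·0.3346 = 45.652 kPa
Denominator = 108.00·sin16.7°·cos16.7° = 108.00·0.2874·0.9578 = 29.726 kPa
FS = 45.652 / 29.726 = 1.536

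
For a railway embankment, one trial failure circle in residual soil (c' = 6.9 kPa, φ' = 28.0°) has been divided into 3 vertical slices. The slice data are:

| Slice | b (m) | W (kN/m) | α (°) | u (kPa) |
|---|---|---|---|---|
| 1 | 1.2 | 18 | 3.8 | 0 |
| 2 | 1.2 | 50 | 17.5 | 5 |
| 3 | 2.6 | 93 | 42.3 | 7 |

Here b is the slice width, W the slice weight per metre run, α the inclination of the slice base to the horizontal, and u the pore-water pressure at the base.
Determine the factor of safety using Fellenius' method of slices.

FS = 1.22

Ordinary method of slices: FS = Σ[c'·Δl_i + (W_i cosα_i − u_i·Δl_i)·tanφ'] / Σ W_i sinα_i, with Δl_i = b_i / cosα_i.
Slice 1: Δl = 1.2/cos3.8° = 1.203 m; N'_1 = 18·cos3.8° − 0·1.203 = 18.0; c'Δl = 8.30; W sinα = 1.2
Slice 2: Δl = 1.2/cos17.5° = 1.258 m; N'_2 = 50·cos17.5° − 5·1.258 = 41.4; c'Δl = 8.68; W sinα = 15.0
Slice 3: Δl = 2.6/cos42.3° = 3.515 m; N'_3 = 93·cos42.3° − 7·3.515 = 44.2; c'Δl = 24.26; W sinα = 62.6
Σc'Δl = 41.2 kN/m; ΣN' = 103.5 kN/m; ΣW sinα = 78.8 kN/m
Resisting = 41.2 + 103.5·tan28.0° = 41.2 + 55.0 = 96.3 kN/m
FS = 96.3 / 78.8 = 1.222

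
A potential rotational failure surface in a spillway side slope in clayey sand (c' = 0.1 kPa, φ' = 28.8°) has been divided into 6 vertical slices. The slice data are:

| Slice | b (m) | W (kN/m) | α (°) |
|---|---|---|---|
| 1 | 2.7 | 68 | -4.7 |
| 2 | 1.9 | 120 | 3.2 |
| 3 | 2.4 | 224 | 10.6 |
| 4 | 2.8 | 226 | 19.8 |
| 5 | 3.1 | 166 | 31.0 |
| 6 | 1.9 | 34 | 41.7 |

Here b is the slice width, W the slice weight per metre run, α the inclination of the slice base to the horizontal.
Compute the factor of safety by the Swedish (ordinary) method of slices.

FS = 1.92

Ordinary method of slices: FS = Σ[c'·Δl_i + (W_i cosα_i)·tanφ'] / Σ W_i sinα_i, with Δl_i = b_i / cosα_i.
Slice 1: Δl = 2.7/cos(-4.7°) = 2.709 m; N'_1 = 68·cos(-4.7°) = 67.8; c'Δl = 0.27; W sinα = -5.6
Slice 2: Δl = 1.9/cos3.2° = 1.903 m; N'_2 = 120·cos3.2° = 119.8; c'Δl = 0.19; W sinα = 6.7
Slice 3: Δl = 2.4/cos10.6° = 2.442 m; N'_3 = 224·cos10.6° = 220.2; c'Δl = 0.24; W sinα = 41.2
Slice 4: Δl = 2.8/cos19.8° = 2.976 m; N'_4 = 226·cos19.8° = 212.6; c'Δl = 0.30; W sinα = 76.6
Slice 5: Δl = 3.1/cos31.0° = 3.617 m; N'_5 = 166·cos31.0° = 142.3; c'Δl = 0.36; W sinα = 85.5
Slice 6: Δl = 1.9/cos41.7° = 2.545 m; N'_6 = 34·cos41.7° = 25.4; c'Δl = 0.25; W sinα = 22.6
Σc'Δl = 1.6 kN/m; ΣN' = 788.1 kN/m; ΣW sinα = 227.0 kN/m
Resisting = 1.6 + 788.1·tan28.8° = 1.6 + 433.2 = 434.9 kN/m
FS = 434.9 / 227.0 = 1.916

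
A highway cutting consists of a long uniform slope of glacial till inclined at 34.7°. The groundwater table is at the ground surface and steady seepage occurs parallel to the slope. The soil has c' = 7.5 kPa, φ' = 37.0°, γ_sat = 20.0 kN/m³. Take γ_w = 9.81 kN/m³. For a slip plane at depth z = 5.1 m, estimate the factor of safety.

With seepage parallel to the slope and the water table at the surface, the effective normal stress on the slip plane uses the buoyant unit weight γ' = γ_sat − γ_w while the driving shear stress uses γ_sat:
FS = [c' + γ' z cos²β tanφ'] / [γ_sat z sinβ cosβ]
γ' = 20.0 − 9.81 = 10.19 kN/m³
Numerator = 7.5 + 10.19·5.1·cos²34.7°·tan37.0° = 7.5 + 10.19·5.1·0.6759·0.7536 = 33.970 kPa
Denominator = 20.0·5.1·sin34.7°·cos34.7° = 20.0·5.1·0.5693·0.8221 = 47.739 kPa
FS = 33.970 / 47.739 = 0.712

FS = 0.71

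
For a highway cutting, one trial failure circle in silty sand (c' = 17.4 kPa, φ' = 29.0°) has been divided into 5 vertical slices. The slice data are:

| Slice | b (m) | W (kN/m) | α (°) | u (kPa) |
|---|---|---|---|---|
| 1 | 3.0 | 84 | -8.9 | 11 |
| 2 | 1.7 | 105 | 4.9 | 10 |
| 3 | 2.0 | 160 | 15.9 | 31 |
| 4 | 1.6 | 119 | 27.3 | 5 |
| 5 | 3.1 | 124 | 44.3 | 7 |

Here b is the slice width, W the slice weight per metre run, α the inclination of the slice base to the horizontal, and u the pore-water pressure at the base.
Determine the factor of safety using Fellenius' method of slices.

FS = 2.41

Ordinary method of slices: FS = Σ[c'·Δl_i + (W_i cosα_i − u_i·Δl_i)·tanφ'] / Σ W_i sinα_i, with Δl_i = b_i / cosα_i.
Slice 1: Δl = 3.0/cos(-8.9°) = 3.037 m; N'_1 = 84·cos(-8.9°) − 11·3.037 = 49.6; c'Δl = 52.84; W sinα = -13.0
Slice 2: Δl = 1.7/cos4.9° = 1.706 m; N'_2 = 105·cos4.9° − 10·1.706 = 87.6; c'Δl = 29.69; W sinα = 9.0
Slice 3: Δl = 2.0/cos15.9° = 2.080 m; N'_3 = 160·cos15.9° − 31·2.080 = 89.4; c'Δl = 36.18; W sinα = 43.8
Slice 4: Δl = 1.6/cos27.3° = 1.801 m; N'_4 = 119·cos27.3° − 5·1.801 = 96.7; c'Δl = 31.33; W sinα = 54.6
Slice 5: Δl = 3.1/cos44.3° = 4.331 m; N'_5 = 124·cos44.3° − 7·4.331 = 58.4; c'Δl = 75.37; W sinα = 86.6
Σc'Δl = 225.4 kN/m; ΣN' = 381.7 kN/m; ΣW sinα = 181.0 kN/m
Resisting = 225.4 + 381.7·tan29.0° = 225.4 + 211.6 = 437.0 kN/m
FS = 437.0 / 181.0 = 2.414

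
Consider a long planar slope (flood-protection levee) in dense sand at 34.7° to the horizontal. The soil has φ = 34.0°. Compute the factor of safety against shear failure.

For a dry cohesionless infinite slope the factor of safety is FS = tanφ / tanβ.
FS = tan34.0° / tan34.7° = 0.6745 / 0.6924 = 0.974

FS = 0.97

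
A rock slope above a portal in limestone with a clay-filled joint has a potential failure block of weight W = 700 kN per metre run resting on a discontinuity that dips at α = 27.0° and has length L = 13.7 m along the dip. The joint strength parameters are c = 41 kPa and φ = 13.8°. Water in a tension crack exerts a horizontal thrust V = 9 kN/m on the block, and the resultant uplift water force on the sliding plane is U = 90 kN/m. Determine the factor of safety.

Resolving the block weight along and normal to the plane and applying the Mohr–Coulomb strength on the joint:
N' = W cosα − U − V sinα = 700·cos27.0° − 90 − 9·sin27.0° = 529.6 kN/m
Driving force T = W sinα + V cosα = 700·sin27.0° + 9·cos27.0° = 325.8 kN/m
Resisting force R = c·L + N'·tanφ = 41·13.7 + 529.6·tan13.8° = 561.7 + 130.1 = 691.8 kN/m
FS = R / T = 691.8 / 325.8 = 2.123

FS = 2.12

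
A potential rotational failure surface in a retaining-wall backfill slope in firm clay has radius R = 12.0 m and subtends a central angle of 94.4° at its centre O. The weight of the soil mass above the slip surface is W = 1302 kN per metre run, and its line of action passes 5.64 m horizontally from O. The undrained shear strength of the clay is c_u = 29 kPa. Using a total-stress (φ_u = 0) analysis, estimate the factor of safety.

Taking moments about the centre O, the resisting moment is provided by the undrained shear strength acting along the arc:
Arc length L_a = R·θ = 12.0·(94.4°·π/180) = 12.0·1.6476 = 19.77 m
M_R = c_u·L_a·R = 29·19.77·12.0 = 6880.3 kN·m/m
M_D = W·d = 1302·5.64 = 7343.3 kN·m/m
FS = M_R / M_D = 6880.3 / 7343.3 = 0.937

FS = 0.94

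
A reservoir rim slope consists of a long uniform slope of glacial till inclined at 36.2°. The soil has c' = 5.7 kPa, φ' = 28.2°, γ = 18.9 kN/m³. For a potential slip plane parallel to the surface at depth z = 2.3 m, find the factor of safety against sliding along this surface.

For an infinite slope with a slip plane parallel to the surface (no pore pressure): FS = [c' + γz cos²β tanφ'] / [γz sinβ cosβ].
γz = 18.9·2.3 = 43.47 kN/m²
Numerator = 5.7 + 43.47·cos²36.2°·tan28.2° = 5.7 + 43.47·0.6512·0.5362 = 20.878 kPa
Denominator = 43.47·sin36.2°·cos36.2° = 43.47·0.5906·0.8070 = 20.718 kPa
FS = 20.878 / 20.718 = 1.008

FS = 1.01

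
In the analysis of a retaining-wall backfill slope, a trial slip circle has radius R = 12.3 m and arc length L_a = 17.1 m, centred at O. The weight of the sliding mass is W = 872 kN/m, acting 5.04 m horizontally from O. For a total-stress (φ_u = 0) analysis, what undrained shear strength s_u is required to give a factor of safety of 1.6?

s_u = 33.4 kPa

FS = s_u·L_a·R / (W·d), so s_u = FS·W·d / (L_a·R).
s_u = 1.6·872·5.04 / (17.10·12.3) = 7031.8 / 210.33 = 33.43 kPa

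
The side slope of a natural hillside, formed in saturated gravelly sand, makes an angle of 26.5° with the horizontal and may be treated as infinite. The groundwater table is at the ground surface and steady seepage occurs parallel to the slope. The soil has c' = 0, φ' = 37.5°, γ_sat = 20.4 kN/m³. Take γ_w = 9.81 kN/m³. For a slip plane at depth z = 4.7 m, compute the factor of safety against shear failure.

FS = 0.80

With seepage parallel to the slope and the water table at the surface, the effective normal stress on the slip plane uses the buoyant unit weight γ' = γ_sat − γ_w while the driving shear stress uses γ_sat:
FS = [c' + γ' z cos²β tanφ'] / [γ_sat z sinβ cosβ]
(For c' = 0 this reduces to FS = (γ'/γ_sat)·tanφ'/tanβ.)
γ' = 20.4 − 9.81 = 10.59 kN/m³
Numerator = 0.0 + 10.59·4.7·cos²26.5°·tan37.5° = 0.0 + 10.59·4.7·0.8009·0.7673 = 30.588 kPa
Denominator = 20.4·4.7·sin26.5°·cos26.5° = 20.4·4.7·0.4462·0.8949 = 38.287 kPa
FS = 30.588 / 38.287 = 0.799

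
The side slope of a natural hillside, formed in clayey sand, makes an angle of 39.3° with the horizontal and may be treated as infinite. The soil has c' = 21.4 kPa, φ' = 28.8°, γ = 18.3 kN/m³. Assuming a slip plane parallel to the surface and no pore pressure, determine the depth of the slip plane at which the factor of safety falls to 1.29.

z = 3.86 m

Setting FS = 1.29 in FS = [c' + γz cos²β tanφ'] / [γz sinβ cosβ] and solving for z:
z = c' / [γ cosβ (FS·sinβ − cosβ·tanφ')]
  = 21.4 / [18.3·cos39.3°·(1.29·sin39.3° − cos39.3°·tan28.8°)]
  = 21.4 / [18.3·0.7738·(1.29·0.6334 − 0.7738·0.5498)]
  = 21.4 / 5.5461 = 3.859 m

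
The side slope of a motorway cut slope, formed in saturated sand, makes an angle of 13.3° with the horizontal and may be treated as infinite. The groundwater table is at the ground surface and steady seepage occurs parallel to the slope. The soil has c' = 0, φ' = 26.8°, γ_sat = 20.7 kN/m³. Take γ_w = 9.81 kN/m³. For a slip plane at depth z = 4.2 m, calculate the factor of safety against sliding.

With seepage parallel to the slope and the water table at the surface, the effective normal stress on the slip plane uses the buoyant unit weight γ' = γ_sat − γ_w while the driving shear stress uses γ_sat:
FS = [c' + γ' z cos²β tanφ'] / [γ_sat z sinβ cosβ]
(For c' = 0 this reduces to FS = (γ'/γ_sat)·tanφ'/tanβ.)
γ' = 20.7 − 9.81 = 10.89 kN/m³
Numerator = 0.0 + 10.89·4.2·cos²13.3°·tan26.8° = 0.0 + 10.89·4.2·0.9471·0.5051 = 21.881 kPa
Denominator = 20.7·4.2·sin13.3°·cos13.3° = 20.7·4.2·0.2300·0.9732 = 19.464 kPa
FS = 21.881 / 19.464 = 1.124

FS = 1.12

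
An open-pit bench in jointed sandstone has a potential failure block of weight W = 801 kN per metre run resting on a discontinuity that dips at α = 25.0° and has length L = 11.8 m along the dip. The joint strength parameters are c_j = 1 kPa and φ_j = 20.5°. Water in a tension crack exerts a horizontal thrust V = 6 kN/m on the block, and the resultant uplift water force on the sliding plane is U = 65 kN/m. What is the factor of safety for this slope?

FS = 0.75

Resolving the block weight along and normal to the plane and applying the Mohr–Coulomb strength on the joint:
N' = W cosα − U − V sinα = 801·cos25.0° − 65 − 6·sin25.0° = 658.4 kN/m
Driving force T = W sinα + V cosα = 801·sin25.0° + 6·cos25.0° = 344.0 kN/m
Resisting force R = c_j·L + N'·tanφ_j = 1·11.8 + 658.4·tan20.5° = 11.8 + 246.2 = 258.0 kN/m
FS = R / T = 258.0 / 344.0 = 0.750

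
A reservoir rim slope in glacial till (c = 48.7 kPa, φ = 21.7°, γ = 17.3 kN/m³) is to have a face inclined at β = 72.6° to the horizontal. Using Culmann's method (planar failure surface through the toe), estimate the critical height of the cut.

H_c = 27.03 m

Culmann's analysis gives the critical failure plane at α_cr = (β + φ)/2 = (72.6 + 21.7)/2 = 47.1°, and the critical height
H_c = (4c/γ) · sinβ cosφ / [1 − cos(β − φ)]
    = (4·48.7/17.3) · sin72.6°·cos21.7° / [1 − cos(50.9°)]
    = 11.260 · 0.9542·0.9291 / [1 − 0.6307]
    = 11.260 · 0.8866 / 0.3693
    = 27.03 m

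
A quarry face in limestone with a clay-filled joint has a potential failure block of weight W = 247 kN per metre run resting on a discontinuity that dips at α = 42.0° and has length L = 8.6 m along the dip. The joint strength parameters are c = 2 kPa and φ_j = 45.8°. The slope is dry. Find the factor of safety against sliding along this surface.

Resolving the block weight along and normal to the plane and applying the Mohr–Coulomb strength on the joint:
N' = W cosα = 247·cos42.0° = 183.6 kN/m
Driving force T = W sinα = 247·sin42.0° = 165.3 kN/m
Resisting force R = c·L + N'·tanφ_j = 2·8.6 + 183.6·tan45.8° = 17.2 + 188.8 = 206.0 kN/m
FS = R / T = 206.0 / 165.3 = 1.246

FS = 1.25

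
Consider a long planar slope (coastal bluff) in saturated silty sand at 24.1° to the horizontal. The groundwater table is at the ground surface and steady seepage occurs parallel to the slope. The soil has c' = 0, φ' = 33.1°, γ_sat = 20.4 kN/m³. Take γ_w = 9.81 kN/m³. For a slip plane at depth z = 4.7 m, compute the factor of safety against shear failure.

With seepage parallel to the slope and the water table at the surface, the effective normal stress on the slip plane uses the buoyant unit weight γ' = γ_sat − γ_w while the driving shear stress uses γ_sat:
FS = [c' + γ' z cos²β tanφ'] / [γ_sat z sinβ cosβ]
(For c' = 0 this reduces to FS = (γ'/γ_sat)·tanφ'/tanβ.)
γ' = 20.4 − 9.81 = 10.59 kN/m³
Numerator = 0.0 + 10.59·4.7·cos²24.1°·tan33.1° = 0.0 + 10.59·4.7·0.8333·0.6519 = 27.037 kPa
Denominator = 20.4·4.7·sin24.1°·cos24.1° = 20.4·4.7·0.4083·0.9128 = 35.738 kPa
FS = 27.037 / 35.738 = 0.757

FS = 0.76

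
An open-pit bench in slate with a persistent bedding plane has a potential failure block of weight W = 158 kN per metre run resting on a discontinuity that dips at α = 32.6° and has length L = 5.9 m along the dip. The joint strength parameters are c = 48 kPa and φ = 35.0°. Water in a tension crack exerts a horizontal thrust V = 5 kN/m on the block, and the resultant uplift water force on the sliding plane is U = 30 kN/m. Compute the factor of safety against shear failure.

FS = 3.96

Resolving the block weight along and normal to the plane and applying the Mohr–Coulomb strength on the joint:
N' = W cosα − U − V sinα = 158·cos32.6° − 30 − 5·sin32.6° = 100.4 kN/m
Driving force T = W sinα + V cosα = 158·sin32.6° + 5·cos32.6° = 89.3 kN/m
Resisting force R = c·L + N'·tanφ = 48·5.9 + 100.4·tan35.0° = 283.2 + 70.3 = 353.5 kN/m
FS = R / T = 353.5 / 89.3 = 3.957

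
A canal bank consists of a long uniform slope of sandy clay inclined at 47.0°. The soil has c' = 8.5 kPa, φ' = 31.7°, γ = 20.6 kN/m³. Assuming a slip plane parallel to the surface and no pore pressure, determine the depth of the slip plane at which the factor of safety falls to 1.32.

z = 1.11 m

Setting FS = 1.32 in FS = [c' + γz cos²β tanφ'] / [γz sinβ cosβ] and solving for z:
z = c' / [γ cosβ (FS·sinβ − cosβ·tanφ')]
  = 8.5 / [20.6·cos47.0°·(1.32·sin47.0° − cos47.0°·tan31.7°)]
  = 8.5 / [20.6·0.6820·(1.32·0.7314 − 0.6820·0.6176)]
  = 8.5 / 7.6452 = 1.112 m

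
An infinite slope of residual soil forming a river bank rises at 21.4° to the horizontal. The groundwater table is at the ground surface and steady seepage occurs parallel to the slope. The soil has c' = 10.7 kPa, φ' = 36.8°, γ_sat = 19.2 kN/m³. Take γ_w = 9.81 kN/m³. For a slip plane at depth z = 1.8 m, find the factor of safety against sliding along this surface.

With seepage parallel to the slope and the water table at the surface, the effective normal stress on the slip plane uses the buoyant unit weight γ' = γ_sat − γ_w while the driving shear stress uses γ_sat:
FS = [c' + γ' z cos²β tanφ'] / [γ_sat z sinβ cosβ]
γ' = 19.2 − 9.81 = 9.39 kN/m³
Numerator = 10.7 + 9.39·1.8·cos²21.4°·tan36.8° = 10.7 + 9.39·1.8·0.8669·0.7481 = 21.661 kPa
Denominator = 19.2·1.8·sin21.4°·cos21.4° = 19.2·1.8·0.3649·0.9311 = 11.741 kPa
FS = 21.661 / 11.741 = 1.845

FS = 1.84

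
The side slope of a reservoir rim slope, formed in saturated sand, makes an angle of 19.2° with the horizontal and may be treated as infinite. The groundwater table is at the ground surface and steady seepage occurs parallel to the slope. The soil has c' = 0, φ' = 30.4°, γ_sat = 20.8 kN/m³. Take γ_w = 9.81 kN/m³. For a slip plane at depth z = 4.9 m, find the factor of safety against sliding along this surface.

With seepage parallel to the slope and the water table at the surface, the effective normal stress on the slip plane uses the buoyant unit weight γ' = γ_sat − γ_w while the driving shear stress uses γ_sat:
FS = [c' + γ' z cos²β tanφ'] / [γ_sat z sinβ cosβ]
(For c' = 0 this reduces to FS = (γ'/γ_sat)·tanφ'/tanβ.)
γ' = 20.8 − 9.81 = 10.99 kN/m³
Numerator = 0.0 + 10.99·4.9·cos²19.2°·tan30.4° = 0.0 + 10.99·4.9·0.8918·0.5867 = 28.177 kPa
Denominator = 20.8·4.9·sin19.2°·cos19.2° = 20.8·4.9·0.3289·0.9444 = 31.654 kPa
FS = 28.177 / 31.654 = 0.890

FS = 0.89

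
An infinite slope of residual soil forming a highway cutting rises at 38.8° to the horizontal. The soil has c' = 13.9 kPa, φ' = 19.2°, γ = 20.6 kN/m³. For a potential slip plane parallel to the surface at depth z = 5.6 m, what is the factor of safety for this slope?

FS = 0.68

For an infinite slope with a slip plane parallel to the surface (no pore pressure): FS = [c' + γz cos²β tanφ'] / [γz sinβ cosβ].
γz = 20.6·5.6 = 115.36 kN/m²
Numerator = 13.9 + 115.36·cos²38.8°·tan19.2° = 13.9 + 115.36·0.6074·0.3482 = 38.300 kPa
Denominator = 115.36·sin38.8°·cos38.8° = 115.36·0.6266·0.7793 = 56.334 kPa
FS = 38.300 / 56.334 = 0.680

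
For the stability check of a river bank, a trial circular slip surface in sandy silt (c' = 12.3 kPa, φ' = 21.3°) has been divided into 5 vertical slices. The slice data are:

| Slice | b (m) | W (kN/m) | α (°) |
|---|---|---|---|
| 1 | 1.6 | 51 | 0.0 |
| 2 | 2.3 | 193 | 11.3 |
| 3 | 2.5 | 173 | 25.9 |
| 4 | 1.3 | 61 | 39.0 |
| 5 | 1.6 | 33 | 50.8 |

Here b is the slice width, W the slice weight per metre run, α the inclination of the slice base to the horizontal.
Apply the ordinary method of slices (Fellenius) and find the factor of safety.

FS = 1.78

Ordinary method of slices: FS = Σ[c'·Δl_i + (W_i cosα_i)·tanφ'] / Σ W_i sinα_i, with Δl_i = b_i / cosα_i.
Slice 1: Δl = 1.6/cos0.0° = 1.600 m; N'_1 = 51·cos0.0° = 51.0; c'Δl = 19.68; W sinα = 0.0
Slice 2: Δl = 2.3/cos11.3° = 2.345 m; N'_2 = 193·cos11.3° = 189.3; c'Δl = 28.85; W sinα = 37.8
Slice 3: Δl = 2.5/cos25.9° = 2.779 m; N'_3 = 173·cos25.9° = 155.6; c'Δl = 34.18; W sinα = 75.6
Slice 4: Δl = 1.3/cos39.0° = 1.673 m; N'_4 = 61·cos39.0° = 47.4; c'Δl = 20.58; W sinα = 38.4
Slice 5: Δl = 1.6/cos50.8° = 2.532 m; N'_5 = 33·cos50.8° = 20.9; c'Δl = 31.14; W sinα = 25.6
Σc'Δl = 134.4 kN/m; ΣN' = 464.1 kN/m; ΣW sinα = 177.3 kN/m
Resisting = 134.4 + 464.1·tan21.3° = 134.4 + 181.0 = 315.4 kN/m
FS = 315.4 / 177.3 = 1.778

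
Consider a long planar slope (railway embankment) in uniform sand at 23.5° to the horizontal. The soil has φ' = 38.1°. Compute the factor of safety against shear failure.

FS = 1.80

For a dry cohesionless infinite slope the factor of safety is FS = tanφ' / tanβ.
FS = tan38.1° / tan23.5° = 0.7841 / 0.4348 = 1.803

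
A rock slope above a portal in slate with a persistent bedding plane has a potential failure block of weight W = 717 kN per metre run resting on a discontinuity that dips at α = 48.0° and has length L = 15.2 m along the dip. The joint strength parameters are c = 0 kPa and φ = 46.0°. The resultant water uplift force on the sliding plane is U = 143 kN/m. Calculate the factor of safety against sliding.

Resolving the block weight along and normal to the plane and applying the Mohr–Coulomb strength on the joint:
N' = W cosα − U = 717·cos48.0° − 143 = 336.8 kN/m
Driving force T = W sinα = 717·sin48.0° = 532.8 kN/m
Resisting force R = c·L + N'·tanφ = 0·15.2 + 336.8·tan46.0° = 0.0 + 348.7 = 348.7 kN/m
FS = R / T = 348.7 / 532.8 = 0.654

FS = 0.65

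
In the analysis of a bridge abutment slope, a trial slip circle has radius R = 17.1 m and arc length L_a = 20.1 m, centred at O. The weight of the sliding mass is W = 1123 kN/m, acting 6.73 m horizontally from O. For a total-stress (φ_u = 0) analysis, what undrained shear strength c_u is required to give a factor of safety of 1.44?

FS = c_u·L_a·R / (W·d), so c_u = FS·W·d / (L_a·R).
c_u = 1.44·1123·6.73 / (20.10·17.1) = 10883.2 / 343.71 = 31.66 kPa

c_u = 31.7 kPa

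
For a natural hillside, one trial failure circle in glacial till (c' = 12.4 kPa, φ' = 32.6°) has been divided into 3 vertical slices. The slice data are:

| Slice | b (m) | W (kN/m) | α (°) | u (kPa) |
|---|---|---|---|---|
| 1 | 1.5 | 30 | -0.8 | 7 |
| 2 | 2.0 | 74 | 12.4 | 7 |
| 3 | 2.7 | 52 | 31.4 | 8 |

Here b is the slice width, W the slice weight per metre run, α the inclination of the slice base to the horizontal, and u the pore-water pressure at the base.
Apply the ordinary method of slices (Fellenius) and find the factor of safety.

Ordinary method of slices: FS = Σ[c'·Δl_i + (W_i cosα_i − u_i·Δl_i)·tanφ'] / Σ W_i sinα_i, with Δl_i = b_i / cosα_i.
Slice 1: Δl = 1.5/cos(-0.8°) = 1.500 m; N'_1 = 30·cos(-0.8°) − 7·1.500 = 19.5; c'Δl = 18.60; W sinα = -0.4
Slice 2: Δl = 2.0/cos12.4° = 2.048 m; N'_2 = 74·cos12.4° − 7·2.048 = 57.9; c'Δl = 25.39; W sinα = 15.9
Slice 3: Δl = 2.7/cos31.4° = 3.163 m; N'_3 = 52·cos31.4° − 8·3.163 = 19.1; c'Δl = 39.22; W sinα = 27.1
Σc'Δl = 83.2 kN/m; ΣN' = 96.5 kN/m; ΣW sinα = 42.6 kN/m
Resisting = 83.2 + 96.5·tan32.6° = 83.2 + 61.7 = 144.9 kN/m
FS = 144.9 / 42.6 = 3.405

FS = 3.41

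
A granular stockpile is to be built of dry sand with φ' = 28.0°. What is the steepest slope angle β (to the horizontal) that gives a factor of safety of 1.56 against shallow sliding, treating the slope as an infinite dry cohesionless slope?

β = 18.8°

For an infinite dry cohesionless slope FS = tanφ'/tanβ, so tanβ = tanφ' / FS.
tanβ = tan28.0° / 1.56 = 0.5317 / 1.56 = 0.3408
β = arctan(0.3408) = 18.82°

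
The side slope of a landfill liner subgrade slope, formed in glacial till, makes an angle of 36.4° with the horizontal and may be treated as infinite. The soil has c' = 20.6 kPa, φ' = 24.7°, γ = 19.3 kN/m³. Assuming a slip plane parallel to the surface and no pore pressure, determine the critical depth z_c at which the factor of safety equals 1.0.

z_c = 5.94 m

Setting FS = 1.00 in FS = [c' + γz cos²β tanφ'] / [γz sinβ cosβ] and solving for z:
z = c' / [γ cosβ (FS·sinβ − cosβ·tanφ')]
  = 20.6 / [19.3·cos36.4°·(1.00·sin36.4° − cos36.4°·tan24.7°)]
  = 20.6 / [19.3·0.8049·(1.00·0.5934 − 0.8049·0.4599)]
  = 20.6 / 3.4674 = 5.941 m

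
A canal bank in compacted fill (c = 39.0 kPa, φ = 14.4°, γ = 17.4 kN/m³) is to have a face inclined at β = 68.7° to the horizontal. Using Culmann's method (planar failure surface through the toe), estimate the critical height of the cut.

Culmann's analysis gives the critical failure plane at α_cr = (β + φ)/2 = (68.7 + 14.4)/2 = 41.6°, and the critical height
H_c = (4c/γ) · sinβ cosφ / [1 − cos(β − φ)]
    = (4·39.0/17.4) · sin68.7°·cos14.4° / [1 − cos(54.3°)]
    = 8.966 · 0.9317·0.9686 / [1 − 0.5835]
    = 8.966 · 0.9024 / 0.4165
    = 19.43 m

H_c = 19.43 m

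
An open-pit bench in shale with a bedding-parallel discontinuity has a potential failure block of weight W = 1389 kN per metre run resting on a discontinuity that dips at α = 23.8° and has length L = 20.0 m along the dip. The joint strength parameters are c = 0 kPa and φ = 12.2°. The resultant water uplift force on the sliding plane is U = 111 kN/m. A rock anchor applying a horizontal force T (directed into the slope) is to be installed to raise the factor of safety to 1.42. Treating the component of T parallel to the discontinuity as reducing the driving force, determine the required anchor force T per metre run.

T = 393 kN/m

Resolving forces along and normal to the sliding plane, with the horizontal anchor force T adding T·sinα to the effective normal force and T·cosα acting up the plane against the driving force:
FS = [cL + (W cosα − U + T sinα) tanφ] / [W sinα − T cosα]
Without the anchor: N' = 1159.9 kN/m, driving T_d = 560.5 kN/m, resisting R = 0·20.0 + 1159.9·tan12.2° = 250.8 kN/m, FS = 0.45.
Setting FS = 1.42 and solving for T:
1.42·(560.5 − T cos23.8°) = 250.8 + T sin23.8°·tan12.2°
T·(sin23.8°·tan12.2° + 1.42·cos23.8°) = 1.42·560.5 − 250.8
T·(0.4035·0.2162 + 1.42·0.9150) = 795.9 − 250.8 = 545.2
T·1.3865 = 545.2
T = 393.2 kN/m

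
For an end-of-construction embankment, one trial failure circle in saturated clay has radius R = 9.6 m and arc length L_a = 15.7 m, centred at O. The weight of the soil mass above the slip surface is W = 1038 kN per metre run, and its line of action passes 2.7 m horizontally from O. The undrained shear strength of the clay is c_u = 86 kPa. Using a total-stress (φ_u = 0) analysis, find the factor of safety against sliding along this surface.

Taking moments about the centre O, the resisting moment is provided by the undrained shear strength acting along the arc:
M_R = c_u·L_a·R = 86·15.70·9.6 = 12961.9 kN·m/m
M_D = W·d = 1038·2.7 = 2802.6 kN·m/m
FS = M_R / M_D = 12961.9 / 2802.6 = 4.625

FS = 4.62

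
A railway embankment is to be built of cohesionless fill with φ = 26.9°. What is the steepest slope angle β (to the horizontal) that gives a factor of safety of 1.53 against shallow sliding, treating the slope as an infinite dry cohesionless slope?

β = 18.3°

For an infinite dry cohesionless slope FS = tanφ/tanβ, so tanβ = tanφ / FS.
tanβ = tan26.9° / 1.53 = 0.5073 / 1.53 = 0.3316
β = arctan(0.3316) = 18.34°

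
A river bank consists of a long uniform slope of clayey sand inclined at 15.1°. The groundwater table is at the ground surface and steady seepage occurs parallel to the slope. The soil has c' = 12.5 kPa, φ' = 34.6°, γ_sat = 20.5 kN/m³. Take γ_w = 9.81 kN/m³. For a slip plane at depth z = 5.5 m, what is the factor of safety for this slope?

With seepage parallel to the slope and the water table at the surface, the effective normal stress on the slip plane uses the buoyant unit weight γ' = γ_sat − γ_w while the driving shear stress uses γ_sat:
FS = [c' + γ' z cos²β tanφ'] / [γ_sat z sinβ cosβ]
γ' = 20.5 − 9.81 = 10.69 kN/m³
Numerator = 12.5 + 10.69·5.5·cos²15.1°·tan34.6° = 12.5 + 10.69·5.5·0.9321·0.6899 = 50.307 kPa
Denominator = 20.5·5.5·sin15.1°·cos15.1° = 20.5·5.5·0.2605·0.9655 = 28.358 kPa
FS = 50.307 / 28.358 = 1.774

FS = 1.77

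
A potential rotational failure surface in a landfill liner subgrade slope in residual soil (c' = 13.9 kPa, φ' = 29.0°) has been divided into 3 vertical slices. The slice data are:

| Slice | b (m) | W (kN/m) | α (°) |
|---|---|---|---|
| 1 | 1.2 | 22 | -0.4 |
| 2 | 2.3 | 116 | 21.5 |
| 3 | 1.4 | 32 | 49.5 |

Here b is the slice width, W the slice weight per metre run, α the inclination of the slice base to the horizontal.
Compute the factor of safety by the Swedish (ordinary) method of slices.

Ordinary method of slices: FS = Σ[c'·Δl_i + (W_i cosα_i)·tanφ'] / Σ W_i sinα_i, with Δl_i = b_i / cosα_i.
Slice 1: Δl = 1.2/cos(-0.4°) = 1.200 m; N'_1 = 22·cos(-0.4°) = 22.0; c'Δl = 16.68; W sinα = -0.2
Slice 2: Δl = 2.3/cos21.5° = 2.472 m; N'_2 = 116·cos21.5° = 107.9; c'Δl = 34.36; W sinα = 42.5
Slice 3: Δl = 1.4/cos49.5° = 2.156 m; N'_3 = 32·cos49.5° = 20.8; c'Δl = 29.96; W sinα = 24.3
Σc'Δl = 81.0 kN/m; ΣN' = 150.7 kN/m; ΣW sinα = 66.7 kN/m
Resisting = 81.0 + 150.7·tan29.0° = 81.0 + 83.5 = 164.5 kN/m
FS = 164.5 / 66.7 = 2.467

FS = 2.47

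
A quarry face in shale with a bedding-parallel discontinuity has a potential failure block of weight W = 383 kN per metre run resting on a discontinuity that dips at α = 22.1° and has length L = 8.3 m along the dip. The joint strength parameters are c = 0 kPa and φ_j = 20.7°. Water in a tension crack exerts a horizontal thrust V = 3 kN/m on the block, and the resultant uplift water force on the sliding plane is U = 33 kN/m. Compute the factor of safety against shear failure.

FS = 0.83

Resolving the block weight along and normal to the plane and applying the Mohr–Coulomb strength on the joint:
N' = W cosα − U − V sinα = 383·cos22.1° − 33 − 3·sin22.1° = 320.7 kN/m
Driving force T = W sinα + V cosα = 383·sin22.1° + 3·cos22.1° = 146.9 kN/m
Resisting force R = c·L + N'·tanφ_j = 0·8.3 + 320.7·tan20.7° = 0.0 + 121.2 = 121.2 kN/m
FS = R / T = 121.2 / 146.9 = 0.825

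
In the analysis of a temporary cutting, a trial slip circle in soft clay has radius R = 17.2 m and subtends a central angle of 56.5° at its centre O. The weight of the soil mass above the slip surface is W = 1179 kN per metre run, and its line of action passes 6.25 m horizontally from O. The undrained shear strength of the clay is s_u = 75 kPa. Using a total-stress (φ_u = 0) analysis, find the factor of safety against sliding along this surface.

FS = 2.97

Taking moments about the centre O, the resisting moment is provided by the undrained shear strength acting along the arc:
Arc length L_a = R·θ = 17.2·(56.5°·π/180) = 17.2·0.9861 = 16.96 m
M_R = s_u·L_a·R = 75·16.96·17.2 = 21879.8 kN·m/m
M_D = W·d = 1179·6.25 = 7368.8 kN·m/m
FS = M_R / M_D = 21879.8 / 7368.8 = 2.969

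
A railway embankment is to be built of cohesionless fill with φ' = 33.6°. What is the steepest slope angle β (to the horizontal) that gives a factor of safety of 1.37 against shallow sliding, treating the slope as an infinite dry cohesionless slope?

For an infinite dry cohesionless slope FS = tanφ'/tanβ, so tanβ = tanφ' / FS.
tanβ = tan33.6° / 1.37 = 0.6644 / 1.37 = 0.4850
β = arctan(0.4850) = 25.87°

β = 25.9°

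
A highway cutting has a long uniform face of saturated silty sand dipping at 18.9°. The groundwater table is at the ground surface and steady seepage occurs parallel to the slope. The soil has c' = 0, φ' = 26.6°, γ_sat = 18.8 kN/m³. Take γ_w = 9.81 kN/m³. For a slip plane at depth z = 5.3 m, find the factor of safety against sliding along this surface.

With seepage parallel to the slope and the water table at the surface, the effective normal stress on the slip plane uses the buoyant unit weight γ' = γ_sat − γ_w while the driving shear stress uses γ_sat:
FS = [c' + γ' z cos²β tanφ'] / [γ_sat z sinβ cosβ]
(For c' = 0 this reduces to FS = (γ'/γ_sat)·tanφ'/tanβ.)
γ' = 18.8 − 9.81 = 8.99 kN/m³
Numerator = 0.0 + 8.99·5.3·cos²18.9°·tan26.6° = 0.0 + 8.99·5.3·0.8951·0.5008 = 21.356 kPa
Denominator = 18.8·5.3·sin18.9°·cos18.9° = 18.8·5.3·0.3239·0.9461 = 30.535 kPa
FS = 21.356 / 30.535 = 0.699

FS = 0.70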